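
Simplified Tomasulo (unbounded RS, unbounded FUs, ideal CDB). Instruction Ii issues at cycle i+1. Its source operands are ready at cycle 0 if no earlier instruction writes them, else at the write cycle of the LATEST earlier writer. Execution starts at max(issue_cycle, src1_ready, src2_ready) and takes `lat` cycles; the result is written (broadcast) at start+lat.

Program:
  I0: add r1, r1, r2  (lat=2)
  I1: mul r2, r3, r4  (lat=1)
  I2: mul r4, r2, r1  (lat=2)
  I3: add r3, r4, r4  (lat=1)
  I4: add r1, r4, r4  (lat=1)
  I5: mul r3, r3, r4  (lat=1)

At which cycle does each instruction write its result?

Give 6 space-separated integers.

Answer: 3 3 5 6 6 7

Derivation:
I0 add r1: issue@1 deps=(None,None) exec_start@1 write@3
I1 mul r2: issue@2 deps=(None,None) exec_start@2 write@3
I2 mul r4: issue@3 deps=(1,0) exec_start@3 write@5
I3 add r3: issue@4 deps=(2,2) exec_start@5 write@6
I4 add r1: issue@5 deps=(2,2) exec_start@5 write@6
I5 mul r3: issue@6 deps=(3,2) exec_start@6 write@7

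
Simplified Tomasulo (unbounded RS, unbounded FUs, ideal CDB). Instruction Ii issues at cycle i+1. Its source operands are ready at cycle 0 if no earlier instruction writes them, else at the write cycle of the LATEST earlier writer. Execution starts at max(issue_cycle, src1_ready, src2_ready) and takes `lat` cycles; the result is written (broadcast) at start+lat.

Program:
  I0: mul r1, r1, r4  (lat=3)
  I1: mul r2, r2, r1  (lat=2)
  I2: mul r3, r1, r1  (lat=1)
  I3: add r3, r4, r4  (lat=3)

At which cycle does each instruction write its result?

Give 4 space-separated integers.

I0 mul r1: issue@1 deps=(None,None) exec_start@1 write@4
I1 mul r2: issue@2 deps=(None,0) exec_start@4 write@6
I2 mul r3: issue@3 deps=(0,0) exec_start@4 write@5
I3 add r3: issue@4 deps=(None,None) exec_start@4 write@7

Answer: 4 6 5 7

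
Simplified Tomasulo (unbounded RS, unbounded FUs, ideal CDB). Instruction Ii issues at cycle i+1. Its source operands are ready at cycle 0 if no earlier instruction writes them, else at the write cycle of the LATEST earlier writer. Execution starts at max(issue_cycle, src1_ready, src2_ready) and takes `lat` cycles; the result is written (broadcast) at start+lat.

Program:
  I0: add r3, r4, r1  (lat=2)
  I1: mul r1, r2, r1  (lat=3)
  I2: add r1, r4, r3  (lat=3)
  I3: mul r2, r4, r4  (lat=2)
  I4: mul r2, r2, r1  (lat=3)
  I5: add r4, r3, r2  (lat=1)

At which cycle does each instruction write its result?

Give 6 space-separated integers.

Answer: 3 5 6 6 9 10

Derivation:
I0 add r3: issue@1 deps=(None,None) exec_start@1 write@3
I1 mul r1: issue@2 deps=(None,None) exec_start@2 write@5
I2 add r1: issue@3 deps=(None,0) exec_start@3 write@6
I3 mul r2: issue@4 deps=(None,None) exec_start@4 write@6
I4 mul r2: issue@5 deps=(3,2) exec_start@6 write@9
I5 add r4: issue@6 deps=(0,4) exec_start@9 write@10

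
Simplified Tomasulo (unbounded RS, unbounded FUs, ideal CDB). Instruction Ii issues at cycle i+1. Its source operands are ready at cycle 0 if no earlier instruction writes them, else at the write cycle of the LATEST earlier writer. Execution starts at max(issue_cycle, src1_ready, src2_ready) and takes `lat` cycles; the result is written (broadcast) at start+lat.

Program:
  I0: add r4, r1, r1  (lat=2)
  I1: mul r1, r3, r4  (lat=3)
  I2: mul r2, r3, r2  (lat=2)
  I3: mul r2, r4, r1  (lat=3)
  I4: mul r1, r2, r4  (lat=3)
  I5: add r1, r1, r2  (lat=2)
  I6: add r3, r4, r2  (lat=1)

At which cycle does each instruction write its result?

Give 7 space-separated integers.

Answer: 3 6 5 9 12 14 10

Derivation:
I0 add r4: issue@1 deps=(None,None) exec_start@1 write@3
I1 mul r1: issue@2 deps=(None,0) exec_start@3 write@6
I2 mul r2: issue@3 deps=(None,None) exec_start@3 write@5
I3 mul r2: issue@4 deps=(0,1) exec_start@6 write@9
I4 mul r1: issue@5 deps=(3,0) exec_start@9 write@12
I5 add r1: issue@6 deps=(4,3) exec_start@12 write@14
I6 add r3: issue@7 deps=(0,3) exec_start@9 write@10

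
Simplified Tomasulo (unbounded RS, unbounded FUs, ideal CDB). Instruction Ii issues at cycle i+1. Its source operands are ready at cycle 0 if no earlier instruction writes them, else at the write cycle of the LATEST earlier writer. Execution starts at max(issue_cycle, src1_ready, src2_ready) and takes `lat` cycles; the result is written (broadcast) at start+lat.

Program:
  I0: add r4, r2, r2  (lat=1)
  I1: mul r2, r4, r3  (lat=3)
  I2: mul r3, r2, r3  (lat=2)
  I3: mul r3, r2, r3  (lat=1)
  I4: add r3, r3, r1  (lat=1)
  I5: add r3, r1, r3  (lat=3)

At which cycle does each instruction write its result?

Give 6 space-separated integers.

Answer: 2 5 7 8 9 12

Derivation:
I0 add r4: issue@1 deps=(None,None) exec_start@1 write@2
I1 mul r2: issue@2 deps=(0,None) exec_start@2 write@5
I2 mul r3: issue@3 deps=(1,None) exec_start@5 write@7
I3 mul r3: issue@4 deps=(1,2) exec_start@7 write@8
I4 add r3: issue@5 deps=(3,None) exec_start@8 write@9
I5 add r3: issue@6 deps=(None,4) exec_start@9 write@12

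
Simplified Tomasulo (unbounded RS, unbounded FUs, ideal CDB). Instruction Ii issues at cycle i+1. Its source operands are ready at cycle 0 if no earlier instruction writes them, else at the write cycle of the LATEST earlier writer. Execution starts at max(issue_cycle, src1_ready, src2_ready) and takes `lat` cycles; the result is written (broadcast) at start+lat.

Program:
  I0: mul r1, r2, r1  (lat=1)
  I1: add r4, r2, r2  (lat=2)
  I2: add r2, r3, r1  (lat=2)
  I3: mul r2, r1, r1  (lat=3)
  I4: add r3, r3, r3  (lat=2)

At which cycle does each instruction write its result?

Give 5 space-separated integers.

Answer: 2 4 5 7 7

Derivation:
I0 mul r1: issue@1 deps=(None,None) exec_start@1 write@2
I1 add r4: issue@2 deps=(None,None) exec_start@2 write@4
I2 add r2: issue@3 deps=(None,0) exec_start@3 write@5
I3 mul r2: issue@4 deps=(0,0) exec_start@4 write@7
I4 add r3: issue@5 deps=(None,None) exec_start@5 write@7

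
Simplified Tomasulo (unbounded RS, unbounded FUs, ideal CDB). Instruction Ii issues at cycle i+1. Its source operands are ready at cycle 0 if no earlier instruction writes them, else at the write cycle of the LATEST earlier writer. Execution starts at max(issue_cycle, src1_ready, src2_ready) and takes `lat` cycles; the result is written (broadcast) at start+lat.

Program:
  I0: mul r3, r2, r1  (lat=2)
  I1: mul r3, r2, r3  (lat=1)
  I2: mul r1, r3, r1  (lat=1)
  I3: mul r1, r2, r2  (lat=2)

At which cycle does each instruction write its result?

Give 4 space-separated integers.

I0 mul r3: issue@1 deps=(None,None) exec_start@1 write@3
I1 mul r3: issue@2 deps=(None,0) exec_start@3 write@4
I2 mul r1: issue@3 deps=(1,None) exec_start@4 write@5
I3 mul r1: issue@4 deps=(None,None) exec_start@4 write@6

Answer: 3 4 5 6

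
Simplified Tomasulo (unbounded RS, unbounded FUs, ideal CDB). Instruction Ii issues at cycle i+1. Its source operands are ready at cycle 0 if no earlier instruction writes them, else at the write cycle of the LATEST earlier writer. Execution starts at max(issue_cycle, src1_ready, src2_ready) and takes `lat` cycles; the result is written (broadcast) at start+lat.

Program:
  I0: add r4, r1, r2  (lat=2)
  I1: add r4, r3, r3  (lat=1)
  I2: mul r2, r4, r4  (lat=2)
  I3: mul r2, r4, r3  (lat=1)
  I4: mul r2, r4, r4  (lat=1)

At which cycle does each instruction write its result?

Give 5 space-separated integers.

I0 add r4: issue@1 deps=(None,None) exec_start@1 write@3
I1 add r4: issue@2 deps=(None,None) exec_start@2 write@3
I2 mul r2: issue@3 deps=(1,1) exec_start@3 write@5
I3 mul r2: issue@4 deps=(1,None) exec_start@4 write@5
I4 mul r2: issue@5 deps=(1,1) exec_start@5 write@6

Answer: 3 3 5 5 6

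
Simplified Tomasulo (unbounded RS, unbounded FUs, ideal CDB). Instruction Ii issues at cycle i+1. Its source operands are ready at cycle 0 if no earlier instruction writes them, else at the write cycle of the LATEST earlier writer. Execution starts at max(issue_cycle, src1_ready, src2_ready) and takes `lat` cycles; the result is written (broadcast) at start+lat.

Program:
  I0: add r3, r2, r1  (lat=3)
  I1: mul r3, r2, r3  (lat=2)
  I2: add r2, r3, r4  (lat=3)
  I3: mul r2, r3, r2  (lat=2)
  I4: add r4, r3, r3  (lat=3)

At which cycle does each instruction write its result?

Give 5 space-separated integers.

Answer: 4 6 9 11 9

Derivation:
I0 add r3: issue@1 deps=(None,None) exec_start@1 write@4
I1 mul r3: issue@2 deps=(None,0) exec_start@4 write@6
I2 add r2: issue@3 deps=(1,None) exec_start@6 write@9
I3 mul r2: issue@4 deps=(1,2) exec_start@9 write@11
I4 add r4: issue@5 deps=(1,1) exec_start@6 write@9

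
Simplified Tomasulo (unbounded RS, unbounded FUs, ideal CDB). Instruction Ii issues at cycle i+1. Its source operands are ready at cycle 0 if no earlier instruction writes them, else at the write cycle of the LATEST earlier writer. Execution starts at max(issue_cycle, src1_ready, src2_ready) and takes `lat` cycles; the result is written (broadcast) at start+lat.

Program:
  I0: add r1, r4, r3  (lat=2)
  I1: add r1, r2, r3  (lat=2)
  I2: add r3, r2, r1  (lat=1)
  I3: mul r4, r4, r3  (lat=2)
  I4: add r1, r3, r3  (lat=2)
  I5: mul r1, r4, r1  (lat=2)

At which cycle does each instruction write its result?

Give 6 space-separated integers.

Answer: 3 4 5 7 7 9

Derivation:
I0 add r1: issue@1 deps=(None,None) exec_start@1 write@3
I1 add r1: issue@2 deps=(None,None) exec_start@2 write@4
I2 add r3: issue@3 deps=(None,1) exec_start@4 write@5
I3 mul r4: issue@4 deps=(None,2) exec_start@5 write@7
I4 add r1: issue@5 deps=(2,2) exec_start@5 write@7
I5 mul r1: issue@6 deps=(3,4) exec_start@7 write@9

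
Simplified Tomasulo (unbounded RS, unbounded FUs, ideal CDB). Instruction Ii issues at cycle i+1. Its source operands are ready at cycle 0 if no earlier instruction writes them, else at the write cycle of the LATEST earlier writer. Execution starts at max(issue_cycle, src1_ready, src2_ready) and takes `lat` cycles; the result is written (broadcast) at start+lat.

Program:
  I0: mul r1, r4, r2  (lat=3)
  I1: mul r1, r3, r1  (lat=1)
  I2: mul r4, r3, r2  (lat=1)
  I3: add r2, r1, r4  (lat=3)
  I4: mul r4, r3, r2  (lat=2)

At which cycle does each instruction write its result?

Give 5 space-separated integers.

I0 mul r1: issue@1 deps=(None,None) exec_start@1 write@4
I1 mul r1: issue@2 deps=(None,0) exec_start@4 write@5
I2 mul r4: issue@3 deps=(None,None) exec_start@3 write@4
I3 add r2: issue@4 deps=(1,2) exec_start@5 write@8
I4 mul r4: issue@5 deps=(None,3) exec_start@8 write@10

Answer: 4 5 4 8 10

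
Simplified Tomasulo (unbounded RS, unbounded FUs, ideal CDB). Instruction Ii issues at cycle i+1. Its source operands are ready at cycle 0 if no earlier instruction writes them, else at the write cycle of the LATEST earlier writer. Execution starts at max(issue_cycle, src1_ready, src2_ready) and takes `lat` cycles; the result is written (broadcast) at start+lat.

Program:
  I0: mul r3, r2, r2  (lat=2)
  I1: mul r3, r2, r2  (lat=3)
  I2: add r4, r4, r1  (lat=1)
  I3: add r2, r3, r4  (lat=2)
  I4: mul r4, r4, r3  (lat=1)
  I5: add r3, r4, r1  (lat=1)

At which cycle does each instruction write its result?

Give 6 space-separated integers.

Answer: 3 5 4 7 6 7

Derivation:
I0 mul r3: issue@1 deps=(None,None) exec_start@1 write@3
I1 mul r3: issue@2 deps=(None,None) exec_start@2 write@5
I2 add r4: issue@3 deps=(None,None) exec_start@3 write@4
I3 add r2: issue@4 deps=(1,2) exec_start@5 write@7
I4 mul r4: issue@5 deps=(2,1) exec_start@5 write@6
I5 add r3: issue@6 deps=(4,None) exec_start@6 write@7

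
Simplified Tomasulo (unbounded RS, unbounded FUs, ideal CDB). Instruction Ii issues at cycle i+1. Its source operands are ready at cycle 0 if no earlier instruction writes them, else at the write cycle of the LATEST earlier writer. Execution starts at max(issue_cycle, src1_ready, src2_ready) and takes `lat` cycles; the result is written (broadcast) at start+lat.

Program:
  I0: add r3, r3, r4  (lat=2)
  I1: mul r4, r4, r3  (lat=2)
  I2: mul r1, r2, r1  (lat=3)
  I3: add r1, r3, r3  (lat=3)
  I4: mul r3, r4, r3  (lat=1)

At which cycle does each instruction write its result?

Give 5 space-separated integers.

I0 add r3: issue@1 deps=(None,None) exec_start@1 write@3
I1 mul r4: issue@2 deps=(None,0) exec_start@3 write@5
I2 mul r1: issue@3 deps=(None,None) exec_start@3 write@6
I3 add r1: issue@4 deps=(0,0) exec_start@4 write@7
I4 mul r3: issue@5 deps=(1,0) exec_start@5 write@6

Answer: 3 5 6 7 6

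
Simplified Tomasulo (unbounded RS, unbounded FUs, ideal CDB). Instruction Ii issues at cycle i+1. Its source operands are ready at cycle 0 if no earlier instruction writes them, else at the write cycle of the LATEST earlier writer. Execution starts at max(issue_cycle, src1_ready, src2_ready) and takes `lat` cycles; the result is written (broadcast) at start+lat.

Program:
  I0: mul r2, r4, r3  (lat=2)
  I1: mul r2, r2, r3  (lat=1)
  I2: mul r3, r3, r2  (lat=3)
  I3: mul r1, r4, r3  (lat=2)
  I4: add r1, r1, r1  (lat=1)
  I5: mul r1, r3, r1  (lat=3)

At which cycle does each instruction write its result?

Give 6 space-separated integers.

I0 mul r2: issue@1 deps=(None,None) exec_start@1 write@3
I1 mul r2: issue@2 deps=(0,None) exec_start@3 write@4
I2 mul r3: issue@3 deps=(None,1) exec_start@4 write@7
I3 mul r1: issue@4 deps=(None,2) exec_start@7 write@9
I4 add r1: issue@5 deps=(3,3) exec_start@9 write@10
I5 mul r1: issue@6 deps=(2,4) exec_start@10 write@13

Answer: 3 4 7 9 10 13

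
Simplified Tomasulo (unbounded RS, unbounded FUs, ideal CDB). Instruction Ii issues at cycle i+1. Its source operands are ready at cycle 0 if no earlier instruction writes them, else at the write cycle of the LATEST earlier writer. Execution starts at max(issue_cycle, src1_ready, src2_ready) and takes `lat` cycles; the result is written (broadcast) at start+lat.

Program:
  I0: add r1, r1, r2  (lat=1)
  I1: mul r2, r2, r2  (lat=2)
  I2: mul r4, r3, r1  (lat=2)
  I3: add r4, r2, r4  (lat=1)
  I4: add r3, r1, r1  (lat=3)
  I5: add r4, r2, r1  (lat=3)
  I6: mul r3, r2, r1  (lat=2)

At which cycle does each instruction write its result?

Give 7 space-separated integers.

Answer: 2 4 5 6 8 9 9

Derivation:
I0 add r1: issue@1 deps=(None,None) exec_start@1 write@2
I1 mul r2: issue@2 deps=(None,None) exec_start@2 write@4
I2 mul r4: issue@3 deps=(None,0) exec_start@3 write@5
I3 add r4: issue@4 deps=(1,2) exec_start@5 write@6
I4 add r3: issue@5 deps=(0,0) exec_start@5 write@8
I5 add r4: issue@6 deps=(1,0) exec_start@6 write@9
I6 mul r3: issue@7 deps=(1,0) exec_start@7 write@9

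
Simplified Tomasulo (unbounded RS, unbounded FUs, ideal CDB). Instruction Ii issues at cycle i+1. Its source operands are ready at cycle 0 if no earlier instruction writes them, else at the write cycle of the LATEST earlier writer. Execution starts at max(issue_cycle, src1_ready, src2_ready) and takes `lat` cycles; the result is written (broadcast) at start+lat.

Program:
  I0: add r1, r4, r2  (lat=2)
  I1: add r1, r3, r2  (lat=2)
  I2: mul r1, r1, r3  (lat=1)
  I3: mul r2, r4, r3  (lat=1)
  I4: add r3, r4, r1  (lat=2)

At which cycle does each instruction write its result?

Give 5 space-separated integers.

I0 add r1: issue@1 deps=(None,None) exec_start@1 write@3
I1 add r1: issue@2 deps=(None,None) exec_start@2 write@4
I2 mul r1: issue@3 deps=(1,None) exec_start@4 write@5
I3 mul r2: issue@4 deps=(None,None) exec_start@4 write@5
I4 add r3: issue@5 deps=(None,2) exec_start@5 write@7

Answer: 3 4 5 5 7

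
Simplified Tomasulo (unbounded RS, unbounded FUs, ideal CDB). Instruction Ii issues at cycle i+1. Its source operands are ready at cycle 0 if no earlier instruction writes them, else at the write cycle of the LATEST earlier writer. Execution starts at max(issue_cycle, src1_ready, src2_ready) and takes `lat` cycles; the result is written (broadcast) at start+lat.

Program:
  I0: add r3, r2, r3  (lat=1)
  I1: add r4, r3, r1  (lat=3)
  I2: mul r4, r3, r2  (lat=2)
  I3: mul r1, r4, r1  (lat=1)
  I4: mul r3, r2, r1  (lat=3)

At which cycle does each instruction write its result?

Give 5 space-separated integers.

Answer: 2 5 5 6 9

Derivation:
I0 add r3: issue@1 deps=(None,None) exec_start@1 write@2
I1 add r4: issue@2 deps=(0,None) exec_start@2 write@5
I2 mul r4: issue@3 deps=(0,None) exec_start@3 write@5
I3 mul r1: issue@4 deps=(2,None) exec_start@5 write@6
I4 mul r3: issue@5 deps=(None,3) exec_start@6 write@9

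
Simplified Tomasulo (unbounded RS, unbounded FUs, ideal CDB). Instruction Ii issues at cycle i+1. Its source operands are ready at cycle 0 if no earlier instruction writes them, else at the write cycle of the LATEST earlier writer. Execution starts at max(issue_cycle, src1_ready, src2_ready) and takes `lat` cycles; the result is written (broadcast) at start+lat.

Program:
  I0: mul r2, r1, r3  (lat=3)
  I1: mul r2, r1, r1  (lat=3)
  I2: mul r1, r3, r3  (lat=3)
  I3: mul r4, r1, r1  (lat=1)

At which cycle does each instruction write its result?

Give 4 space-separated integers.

I0 mul r2: issue@1 deps=(None,None) exec_start@1 write@4
I1 mul r2: issue@2 deps=(None,None) exec_start@2 write@5
I2 mul r1: issue@3 deps=(None,None) exec_start@3 write@6
I3 mul r4: issue@4 deps=(2,2) exec_start@6 write@7

Answer: 4 5 6 7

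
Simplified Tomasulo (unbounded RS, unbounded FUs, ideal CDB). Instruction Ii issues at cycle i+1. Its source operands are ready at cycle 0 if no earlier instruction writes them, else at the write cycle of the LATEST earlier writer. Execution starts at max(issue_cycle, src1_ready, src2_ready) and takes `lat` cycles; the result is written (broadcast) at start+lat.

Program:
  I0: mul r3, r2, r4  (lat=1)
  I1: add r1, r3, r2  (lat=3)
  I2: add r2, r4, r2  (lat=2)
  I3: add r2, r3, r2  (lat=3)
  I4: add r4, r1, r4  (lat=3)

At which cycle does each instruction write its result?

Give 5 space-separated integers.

Answer: 2 5 5 8 8

Derivation:
I0 mul r3: issue@1 deps=(None,None) exec_start@1 write@2
I1 add r1: issue@2 deps=(0,None) exec_start@2 write@5
I2 add r2: issue@3 deps=(None,None) exec_start@3 write@5
I3 add r2: issue@4 deps=(0,2) exec_start@5 write@8
I4 add r4: issue@5 deps=(1,None) exec_start@5 write@8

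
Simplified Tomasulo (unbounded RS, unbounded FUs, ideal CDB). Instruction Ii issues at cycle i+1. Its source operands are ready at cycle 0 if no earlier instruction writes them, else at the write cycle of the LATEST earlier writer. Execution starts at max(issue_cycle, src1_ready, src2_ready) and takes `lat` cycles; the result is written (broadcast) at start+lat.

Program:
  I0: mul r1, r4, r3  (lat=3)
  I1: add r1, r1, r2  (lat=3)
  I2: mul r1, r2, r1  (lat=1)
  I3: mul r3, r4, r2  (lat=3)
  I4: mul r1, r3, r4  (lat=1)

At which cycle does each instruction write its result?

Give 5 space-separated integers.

Answer: 4 7 8 7 8

Derivation:
I0 mul r1: issue@1 deps=(None,None) exec_start@1 write@4
I1 add r1: issue@2 deps=(0,None) exec_start@4 write@7
I2 mul r1: issue@3 deps=(None,1) exec_start@7 write@8
I3 mul r3: issue@4 deps=(None,None) exec_start@4 write@7
I4 mul r1: issue@5 deps=(3,None) exec_start@7 write@8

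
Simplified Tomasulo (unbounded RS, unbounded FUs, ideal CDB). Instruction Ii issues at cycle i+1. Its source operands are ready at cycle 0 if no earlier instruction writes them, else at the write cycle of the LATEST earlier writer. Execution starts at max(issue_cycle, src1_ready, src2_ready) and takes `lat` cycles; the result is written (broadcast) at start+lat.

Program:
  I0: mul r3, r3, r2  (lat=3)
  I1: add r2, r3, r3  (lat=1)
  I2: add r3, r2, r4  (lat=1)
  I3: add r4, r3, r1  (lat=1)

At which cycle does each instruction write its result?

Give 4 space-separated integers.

Answer: 4 5 6 7

Derivation:
I0 mul r3: issue@1 deps=(None,None) exec_start@1 write@4
I1 add r2: issue@2 deps=(0,0) exec_start@4 write@5
I2 add r3: issue@3 deps=(1,None) exec_start@5 write@6
I3 add r4: issue@4 deps=(2,None) exec_start@6 write@7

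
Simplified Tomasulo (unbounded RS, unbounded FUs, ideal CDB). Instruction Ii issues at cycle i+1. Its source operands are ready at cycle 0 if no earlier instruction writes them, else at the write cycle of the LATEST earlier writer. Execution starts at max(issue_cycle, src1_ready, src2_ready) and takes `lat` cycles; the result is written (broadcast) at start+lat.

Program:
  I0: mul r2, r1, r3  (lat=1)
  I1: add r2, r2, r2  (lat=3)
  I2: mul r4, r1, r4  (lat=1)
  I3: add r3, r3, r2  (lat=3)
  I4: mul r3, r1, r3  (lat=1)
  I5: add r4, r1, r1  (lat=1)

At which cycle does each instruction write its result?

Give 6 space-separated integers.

Answer: 2 5 4 8 9 7

Derivation:
I0 mul r2: issue@1 deps=(None,None) exec_start@1 write@2
I1 add r2: issue@2 deps=(0,0) exec_start@2 write@5
I2 mul r4: issue@3 deps=(None,None) exec_start@3 write@4
I3 add r3: issue@4 deps=(None,1) exec_start@5 write@8
I4 mul r3: issue@5 deps=(None,3) exec_start@8 write@9
I5 add r4: issue@6 deps=(None,None) exec_start@6 write@7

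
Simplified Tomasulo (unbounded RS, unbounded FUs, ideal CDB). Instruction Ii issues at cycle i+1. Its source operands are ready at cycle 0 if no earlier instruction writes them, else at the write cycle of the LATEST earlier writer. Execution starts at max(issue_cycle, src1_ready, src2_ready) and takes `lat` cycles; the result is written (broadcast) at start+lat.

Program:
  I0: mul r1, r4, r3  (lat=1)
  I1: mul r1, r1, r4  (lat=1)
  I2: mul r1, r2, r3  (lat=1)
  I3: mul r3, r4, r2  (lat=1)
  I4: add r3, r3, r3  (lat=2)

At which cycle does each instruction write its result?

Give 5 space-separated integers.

I0 mul r1: issue@1 deps=(None,None) exec_start@1 write@2
I1 mul r1: issue@2 deps=(0,None) exec_start@2 write@3
I2 mul r1: issue@3 deps=(None,None) exec_start@3 write@4
I3 mul r3: issue@4 deps=(None,None) exec_start@4 write@5
I4 add r3: issue@5 deps=(3,3) exec_start@5 write@7

Answer: 2 3 4 5 7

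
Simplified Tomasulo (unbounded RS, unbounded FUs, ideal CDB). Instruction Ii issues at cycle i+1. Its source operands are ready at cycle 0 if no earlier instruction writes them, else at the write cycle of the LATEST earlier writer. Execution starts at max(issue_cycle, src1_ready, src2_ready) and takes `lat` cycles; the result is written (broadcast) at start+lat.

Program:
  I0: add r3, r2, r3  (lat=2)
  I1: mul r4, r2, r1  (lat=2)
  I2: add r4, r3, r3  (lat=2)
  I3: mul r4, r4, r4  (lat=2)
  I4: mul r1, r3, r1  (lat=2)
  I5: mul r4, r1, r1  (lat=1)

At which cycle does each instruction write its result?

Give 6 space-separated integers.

Answer: 3 4 5 7 7 8

Derivation:
I0 add r3: issue@1 deps=(None,None) exec_start@1 write@3
I1 mul r4: issue@2 deps=(None,None) exec_start@2 write@4
I2 add r4: issue@3 deps=(0,0) exec_start@3 write@5
I3 mul r4: issue@4 deps=(2,2) exec_start@5 write@7
I4 mul r1: issue@5 deps=(0,None) exec_start@5 write@7
I5 mul r4: issue@6 deps=(4,4) exec_start@7 write@8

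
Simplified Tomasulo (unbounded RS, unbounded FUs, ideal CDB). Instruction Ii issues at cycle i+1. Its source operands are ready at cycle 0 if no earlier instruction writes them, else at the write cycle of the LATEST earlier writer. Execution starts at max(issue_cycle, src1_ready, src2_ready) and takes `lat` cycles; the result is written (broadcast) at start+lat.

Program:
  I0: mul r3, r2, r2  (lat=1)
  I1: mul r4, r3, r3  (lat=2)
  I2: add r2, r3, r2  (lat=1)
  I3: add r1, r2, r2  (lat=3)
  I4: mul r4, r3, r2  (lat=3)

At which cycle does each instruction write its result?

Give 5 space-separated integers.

I0 mul r3: issue@1 deps=(None,None) exec_start@1 write@2
I1 mul r4: issue@2 deps=(0,0) exec_start@2 write@4
I2 add r2: issue@3 deps=(0,None) exec_start@3 write@4
I3 add r1: issue@4 deps=(2,2) exec_start@4 write@7
I4 mul r4: issue@5 deps=(0,2) exec_start@5 write@8

Answer: 2 4 4 7 8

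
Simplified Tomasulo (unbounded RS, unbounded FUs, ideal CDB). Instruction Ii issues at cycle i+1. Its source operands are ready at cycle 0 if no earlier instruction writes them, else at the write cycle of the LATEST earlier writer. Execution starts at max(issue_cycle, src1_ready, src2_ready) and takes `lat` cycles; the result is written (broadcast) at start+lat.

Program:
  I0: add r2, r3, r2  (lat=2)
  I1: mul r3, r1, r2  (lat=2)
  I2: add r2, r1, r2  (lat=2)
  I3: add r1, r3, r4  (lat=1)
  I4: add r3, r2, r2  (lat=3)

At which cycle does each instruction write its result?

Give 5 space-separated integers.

I0 add r2: issue@1 deps=(None,None) exec_start@1 write@3
I1 mul r3: issue@2 deps=(None,0) exec_start@3 write@5
I2 add r2: issue@3 deps=(None,0) exec_start@3 write@5
I3 add r1: issue@4 deps=(1,None) exec_start@5 write@6
I4 add r3: issue@5 deps=(2,2) exec_start@5 write@8

Answer: 3 5 5 6 8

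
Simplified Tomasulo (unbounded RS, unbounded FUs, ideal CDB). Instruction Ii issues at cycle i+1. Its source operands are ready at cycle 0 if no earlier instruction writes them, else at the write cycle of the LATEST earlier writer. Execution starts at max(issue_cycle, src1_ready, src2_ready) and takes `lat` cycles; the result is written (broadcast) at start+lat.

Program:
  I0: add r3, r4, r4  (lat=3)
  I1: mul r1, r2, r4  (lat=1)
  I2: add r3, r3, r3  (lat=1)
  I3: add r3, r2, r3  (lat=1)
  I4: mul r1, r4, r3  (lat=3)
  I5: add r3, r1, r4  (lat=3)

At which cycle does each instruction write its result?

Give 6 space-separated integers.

I0 add r3: issue@1 deps=(None,None) exec_start@1 write@4
I1 mul r1: issue@2 deps=(None,None) exec_start@2 write@3
I2 add r3: issue@3 deps=(0,0) exec_start@4 write@5
I3 add r3: issue@4 deps=(None,2) exec_start@5 write@6
I4 mul r1: issue@5 deps=(None,3) exec_start@6 write@9
I5 add r3: issue@6 deps=(4,None) exec_start@9 write@12

Answer: 4 3 5 6 9 12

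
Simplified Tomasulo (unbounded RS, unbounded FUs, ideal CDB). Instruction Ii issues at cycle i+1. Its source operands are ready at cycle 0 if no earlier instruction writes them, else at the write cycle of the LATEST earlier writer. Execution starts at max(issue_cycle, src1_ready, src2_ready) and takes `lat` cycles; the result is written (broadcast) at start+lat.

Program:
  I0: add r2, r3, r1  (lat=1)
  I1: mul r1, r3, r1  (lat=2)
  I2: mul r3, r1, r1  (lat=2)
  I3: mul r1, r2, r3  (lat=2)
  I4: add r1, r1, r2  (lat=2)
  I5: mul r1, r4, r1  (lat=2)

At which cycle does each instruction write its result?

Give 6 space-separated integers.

Answer: 2 4 6 8 10 12

Derivation:
I0 add r2: issue@1 deps=(None,None) exec_start@1 write@2
I1 mul r1: issue@2 deps=(None,None) exec_start@2 write@4
I2 mul r3: issue@3 deps=(1,1) exec_start@4 write@6
I3 mul r1: issue@4 deps=(0,2) exec_start@6 write@8
I4 add r1: issue@5 deps=(3,0) exec_start@8 write@10
I5 mul r1: issue@6 deps=(None,4) exec_start@10 write@12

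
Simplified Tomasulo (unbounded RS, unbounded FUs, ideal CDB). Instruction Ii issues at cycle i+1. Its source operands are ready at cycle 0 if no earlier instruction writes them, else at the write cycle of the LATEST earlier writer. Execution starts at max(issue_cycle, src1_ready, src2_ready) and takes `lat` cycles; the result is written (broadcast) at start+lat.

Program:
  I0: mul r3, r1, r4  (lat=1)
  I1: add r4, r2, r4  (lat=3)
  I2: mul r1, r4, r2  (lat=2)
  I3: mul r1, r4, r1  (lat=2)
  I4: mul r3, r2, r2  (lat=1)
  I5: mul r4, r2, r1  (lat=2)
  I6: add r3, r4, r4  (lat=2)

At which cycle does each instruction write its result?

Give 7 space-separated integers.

Answer: 2 5 7 9 6 11 13

Derivation:
I0 mul r3: issue@1 deps=(None,None) exec_start@1 write@2
I1 add r4: issue@2 deps=(None,None) exec_start@2 write@5
I2 mul r1: issue@3 deps=(1,None) exec_start@5 write@7
I3 mul r1: issue@4 deps=(1,2) exec_start@7 write@9
I4 mul r3: issue@5 deps=(None,None) exec_start@5 write@6
I5 mul r4: issue@6 deps=(None,3) exec_start@9 write@11
I6 add r3: issue@7 deps=(5,5) exec_start@11 write@13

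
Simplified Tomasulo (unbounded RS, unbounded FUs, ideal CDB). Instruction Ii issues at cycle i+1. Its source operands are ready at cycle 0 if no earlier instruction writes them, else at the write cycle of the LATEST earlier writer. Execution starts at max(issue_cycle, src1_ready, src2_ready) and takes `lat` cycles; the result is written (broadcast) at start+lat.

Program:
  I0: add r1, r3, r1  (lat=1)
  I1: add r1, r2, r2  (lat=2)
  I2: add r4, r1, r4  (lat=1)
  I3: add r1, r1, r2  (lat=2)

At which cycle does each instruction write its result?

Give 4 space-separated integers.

I0 add r1: issue@1 deps=(None,None) exec_start@1 write@2
I1 add r1: issue@2 deps=(None,None) exec_start@2 write@4
I2 add r4: issue@3 deps=(1,None) exec_start@4 write@5
I3 add r1: issue@4 deps=(1,None) exec_start@4 write@6

Answer: 2 4 5 6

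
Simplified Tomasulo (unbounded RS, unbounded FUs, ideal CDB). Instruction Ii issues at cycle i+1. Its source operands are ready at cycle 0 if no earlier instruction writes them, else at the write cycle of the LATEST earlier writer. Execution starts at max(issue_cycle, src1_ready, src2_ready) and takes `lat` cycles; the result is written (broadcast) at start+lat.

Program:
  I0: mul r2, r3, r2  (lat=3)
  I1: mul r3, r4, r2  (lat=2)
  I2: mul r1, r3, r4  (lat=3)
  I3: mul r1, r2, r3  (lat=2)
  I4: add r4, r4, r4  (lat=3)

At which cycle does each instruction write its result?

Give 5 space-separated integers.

I0 mul r2: issue@1 deps=(None,None) exec_start@1 write@4
I1 mul r3: issue@2 deps=(None,0) exec_start@4 write@6
I2 mul r1: issue@3 deps=(1,None) exec_start@6 write@9
I3 mul r1: issue@4 deps=(0,1) exec_start@6 write@8
I4 add r4: issue@5 deps=(None,None) exec_start@5 write@8

Answer: 4 6 9 8 8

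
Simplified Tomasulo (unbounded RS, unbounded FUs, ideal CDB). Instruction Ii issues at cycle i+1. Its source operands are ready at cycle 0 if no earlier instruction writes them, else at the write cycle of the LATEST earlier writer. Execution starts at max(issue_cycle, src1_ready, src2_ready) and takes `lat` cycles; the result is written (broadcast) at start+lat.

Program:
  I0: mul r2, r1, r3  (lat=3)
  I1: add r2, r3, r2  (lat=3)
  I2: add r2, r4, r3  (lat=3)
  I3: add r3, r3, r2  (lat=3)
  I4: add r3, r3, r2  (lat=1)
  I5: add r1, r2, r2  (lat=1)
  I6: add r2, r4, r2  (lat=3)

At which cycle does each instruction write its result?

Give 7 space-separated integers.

Answer: 4 7 6 9 10 7 10

Derivation:
I0 mul r2: issue@1 deps=(None,None) exec_start@1 write@4
I1 add r2: issue@2 deps=(None,0) exec_start@4 write@7
I2 add r2: issue@3 deps=(None,None) exec_start@3 write@6
I3 add r3: issue@4 deps=(None,2) exec_start@6 write@9
I4 add r3: issue@5 deps=(3,2) exec_start@9 write@10
I5 add r1: issue@6 deps=(2,2) exec_start@6 write@7
I6 add r2: issue@7 deps=(None,2) exec_start@7 write@10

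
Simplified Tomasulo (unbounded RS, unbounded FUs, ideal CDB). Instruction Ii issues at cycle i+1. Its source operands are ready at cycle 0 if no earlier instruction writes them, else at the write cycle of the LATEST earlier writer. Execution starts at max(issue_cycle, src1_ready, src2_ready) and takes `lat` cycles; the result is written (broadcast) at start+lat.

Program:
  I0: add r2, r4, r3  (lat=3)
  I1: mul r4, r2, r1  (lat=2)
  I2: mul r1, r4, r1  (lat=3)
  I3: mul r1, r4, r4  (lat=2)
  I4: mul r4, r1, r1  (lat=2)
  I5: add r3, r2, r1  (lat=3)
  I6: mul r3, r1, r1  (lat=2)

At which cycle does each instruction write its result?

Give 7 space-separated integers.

I0 add r2: issue@1 deps=(None,None) exec_start@1 write@4
I1 mul r4: issue@2 deps=(0,None) exec_start@4 write@6
I2 mul r1: issue@3 deps=(1,None) exec_start@6 write@9
I3 mul r1: issue@4 deps=(1,1) exec_start@6 write@8
I4 mul r4: issue@5 deps=(3,3) exec_start@8 write@10
I5 add r3: issue@6 deps=(0,3) exec_start@8 write@11
I6 mul r3: issue@7 deps=(3,3) exec_start@8 write@10

Answer: 4 6 9 8 10 11 10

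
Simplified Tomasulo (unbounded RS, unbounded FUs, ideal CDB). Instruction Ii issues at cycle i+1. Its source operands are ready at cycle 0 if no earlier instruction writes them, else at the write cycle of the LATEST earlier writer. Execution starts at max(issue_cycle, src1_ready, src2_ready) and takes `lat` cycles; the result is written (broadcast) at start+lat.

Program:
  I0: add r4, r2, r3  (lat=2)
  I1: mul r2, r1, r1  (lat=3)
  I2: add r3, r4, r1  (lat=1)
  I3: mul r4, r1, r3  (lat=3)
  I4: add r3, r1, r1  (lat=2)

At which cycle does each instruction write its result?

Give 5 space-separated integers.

I0 add r4: issue@1 deps=(None,None) exec_start@1 write@3
I1 mul r2: issue@2 deps=(None,None) exec_start@2 write@5
I2 add r3: issue@3 deps=(0,None) exec_start@3 write@4
I3 mul r4: issue@4 deps=(None,2) exec_start@4 write@7
I4 add r3: issue@5 deps=(None,None) exec_start@5 write@7

Answer: 3 5 4 7 7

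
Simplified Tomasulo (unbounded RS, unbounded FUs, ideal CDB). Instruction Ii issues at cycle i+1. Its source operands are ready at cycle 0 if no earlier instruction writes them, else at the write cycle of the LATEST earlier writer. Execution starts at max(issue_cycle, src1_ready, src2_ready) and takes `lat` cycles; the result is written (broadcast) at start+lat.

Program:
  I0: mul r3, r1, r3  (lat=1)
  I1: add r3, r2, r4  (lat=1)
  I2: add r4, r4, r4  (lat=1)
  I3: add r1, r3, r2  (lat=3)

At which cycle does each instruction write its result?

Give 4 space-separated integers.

I0 mul r3: issue@1 deps=(None,None) exec_start@1 write@2
I1 add r3: issue@2 deps=(None,None) exec_start@2 write@3
I2 add r4: issue@3 deps=(None,None) exec_start@3 write@4
I3 add r1: issue@4 deps=(1,None) exec_start@4 write@7

Answer: 2 3 4 7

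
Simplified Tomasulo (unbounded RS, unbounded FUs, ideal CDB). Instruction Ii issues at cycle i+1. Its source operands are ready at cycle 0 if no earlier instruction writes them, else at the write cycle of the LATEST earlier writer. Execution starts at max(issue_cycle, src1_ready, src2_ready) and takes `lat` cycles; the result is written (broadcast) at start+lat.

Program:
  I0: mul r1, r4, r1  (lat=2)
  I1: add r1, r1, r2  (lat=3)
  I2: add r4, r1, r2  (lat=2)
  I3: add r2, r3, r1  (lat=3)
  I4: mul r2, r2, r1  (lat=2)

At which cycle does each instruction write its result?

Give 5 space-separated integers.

Answer: 3 6 8 9 11

Derivation:
I0 mul r1: issue@1 deps=(None,None) exec_start@1 write@3
I1 add r1: issue@2 deps=(0,None) exec_start@3 write@6
I2 add r4: issue@3 deps=(1,None) exec_start@6 write@8
I3 add r2: issue@4 deps=(None,1) exec_start@6 write@9
I4 mul r2: issue@5 deps=(3,1) exec_start@9 write@11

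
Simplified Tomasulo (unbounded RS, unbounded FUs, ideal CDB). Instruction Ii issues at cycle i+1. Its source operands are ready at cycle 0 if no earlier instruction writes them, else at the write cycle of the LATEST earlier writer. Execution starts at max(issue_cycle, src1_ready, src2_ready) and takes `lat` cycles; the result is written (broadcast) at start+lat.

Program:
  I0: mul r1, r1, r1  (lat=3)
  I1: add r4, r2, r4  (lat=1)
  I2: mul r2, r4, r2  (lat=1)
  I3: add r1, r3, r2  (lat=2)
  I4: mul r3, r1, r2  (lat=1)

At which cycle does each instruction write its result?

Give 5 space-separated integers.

I0 mul r1: issue@1 deps=(None,None) exec_start@1 write@4
I1 add r4: issue@2 deps=(None,None) exec_start@2 write@3
I2 mul r2: issue@3 deps=(1,None) exec_start@3 write@4
I3 add r1: issue@4 deps=(None,2) exec_start@4 write@6
I4 mul r3: issue@5 deps=(3,2) exec_start@6 write@7

Answer: 4 3 4 6 7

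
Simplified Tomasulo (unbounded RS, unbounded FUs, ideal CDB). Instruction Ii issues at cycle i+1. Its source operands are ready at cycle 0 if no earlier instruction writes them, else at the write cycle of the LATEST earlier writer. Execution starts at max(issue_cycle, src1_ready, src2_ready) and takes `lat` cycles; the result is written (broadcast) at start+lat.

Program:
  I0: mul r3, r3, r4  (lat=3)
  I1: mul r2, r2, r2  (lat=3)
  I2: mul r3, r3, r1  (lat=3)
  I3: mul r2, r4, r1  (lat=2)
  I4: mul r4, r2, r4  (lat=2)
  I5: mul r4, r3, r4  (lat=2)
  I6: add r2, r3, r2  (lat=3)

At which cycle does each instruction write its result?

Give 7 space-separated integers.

Answer: 4 5 7 6 8 10 10

Derivation:
I0 mul r3: issue@1 deps=(None,None) exec_start@1 write@4
I1 mul r2: issue@2 deps=(None,None) exec_start@2 write@5
I2 mul r3: issue@3 deps=(0,None) exec_start@4 write@7
I3 mul r2: issue@4 deps=(None,None) exec_start@4 write@6
I4 mul r4: issue@5 deps=(3,None) exec_start@6 write@8
I5 mul r4: issue@6 deps=(2,4) exec_start@8 write@10
I6 add r2: issue@7 deps=(2,3) exec_start@7 write@10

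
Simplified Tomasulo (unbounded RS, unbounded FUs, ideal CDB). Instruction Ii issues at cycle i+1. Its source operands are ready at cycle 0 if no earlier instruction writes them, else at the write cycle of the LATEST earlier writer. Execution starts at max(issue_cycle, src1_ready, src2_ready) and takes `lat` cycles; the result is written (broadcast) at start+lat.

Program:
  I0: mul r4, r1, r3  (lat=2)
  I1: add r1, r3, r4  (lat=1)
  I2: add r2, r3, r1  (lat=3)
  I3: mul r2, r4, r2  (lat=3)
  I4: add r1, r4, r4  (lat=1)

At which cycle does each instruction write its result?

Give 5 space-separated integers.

I0 mul r4: issue@1 deps=(None,None) exec_start@1 write@3
I1 add r1: issue@2 deps=(None,0) exec_start@3 write@4
I2 add r2: issue@3 deps=(None,1) exec_start@4 write@7
I3 mul r2: issue@4 deps=(0,2) exec_start@7 write@10
I4 add r1: issue@5 deps=(0,0) exec_start@5 write@6

Answer: 3 4 7 10 6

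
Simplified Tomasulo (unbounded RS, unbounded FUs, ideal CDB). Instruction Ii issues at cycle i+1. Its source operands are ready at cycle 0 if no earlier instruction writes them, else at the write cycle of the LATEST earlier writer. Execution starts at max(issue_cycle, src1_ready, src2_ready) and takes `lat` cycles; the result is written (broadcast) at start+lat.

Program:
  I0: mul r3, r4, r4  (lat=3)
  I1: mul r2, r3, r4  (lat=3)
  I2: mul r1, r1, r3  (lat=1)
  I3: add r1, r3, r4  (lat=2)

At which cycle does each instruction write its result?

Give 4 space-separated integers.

I0 mul r3: issue@1 deps=(None,None) exec_start@1 write@4
I1 mul r2: issue@2 deps=(0,None) exec_start@4 write@7
I2 mul r1: issue@3 deps=(None,0) exec_start@4 write@5
I3 add r1: issue@4 deps=(0,None) exec_start@4 write@6

Answer: 4 7 5 6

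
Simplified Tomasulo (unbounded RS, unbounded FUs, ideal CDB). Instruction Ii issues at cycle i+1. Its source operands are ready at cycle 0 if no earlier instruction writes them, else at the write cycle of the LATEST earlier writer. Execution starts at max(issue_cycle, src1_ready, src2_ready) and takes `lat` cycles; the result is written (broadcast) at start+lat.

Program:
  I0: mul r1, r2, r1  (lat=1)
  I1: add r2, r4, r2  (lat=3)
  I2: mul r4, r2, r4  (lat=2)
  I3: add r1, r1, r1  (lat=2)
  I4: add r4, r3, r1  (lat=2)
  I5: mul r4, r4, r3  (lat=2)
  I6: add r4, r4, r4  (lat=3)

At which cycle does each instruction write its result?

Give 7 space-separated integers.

Answer: 2 5 7 6 8 10 13

Derivation:
I0 mul r1: issue@1 deps=(None,None) exec_start@1 write@2
I1 add r2: issue@2 deps=(None,None) exec_start@2 write@5
I2 mul r4: issue@3 deps=(1,None) exec_start@5 write@7
I3 add r1: issue@4 deps=(0,0) exec_start@4 write@6
I4 add r4: issue@5 deps=(None,3) exec_start@6 write@8
I5 mul r4: issue@6 deps=(4,None) exec_start@8 write@10
I6 add r4: issue@7 deps=(5,5) exec_start@10 write@13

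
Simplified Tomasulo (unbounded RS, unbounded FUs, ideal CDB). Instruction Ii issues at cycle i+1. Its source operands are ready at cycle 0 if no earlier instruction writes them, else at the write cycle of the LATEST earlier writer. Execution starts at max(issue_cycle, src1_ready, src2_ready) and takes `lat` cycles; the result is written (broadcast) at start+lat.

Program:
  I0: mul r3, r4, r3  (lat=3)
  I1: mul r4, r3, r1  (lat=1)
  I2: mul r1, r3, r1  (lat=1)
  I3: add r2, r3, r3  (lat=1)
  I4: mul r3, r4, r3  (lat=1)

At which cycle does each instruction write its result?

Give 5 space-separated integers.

I0 mul r3: issue@1 deps=(None,None) exec_start@1 write@4
I1 mul r4: issue@2 deps=(0,None) exec_start@4 write@5
I2 mul r1: issue@3 deps=(0,None) exec_start@4 write@5
I3 add r2: issue@4 deps=(0,0) exec_start@4 write@5
I4 mul r3: issue@5 deps=(1,0) exec_start@5 write@6

Answer: 4 5 5 5 6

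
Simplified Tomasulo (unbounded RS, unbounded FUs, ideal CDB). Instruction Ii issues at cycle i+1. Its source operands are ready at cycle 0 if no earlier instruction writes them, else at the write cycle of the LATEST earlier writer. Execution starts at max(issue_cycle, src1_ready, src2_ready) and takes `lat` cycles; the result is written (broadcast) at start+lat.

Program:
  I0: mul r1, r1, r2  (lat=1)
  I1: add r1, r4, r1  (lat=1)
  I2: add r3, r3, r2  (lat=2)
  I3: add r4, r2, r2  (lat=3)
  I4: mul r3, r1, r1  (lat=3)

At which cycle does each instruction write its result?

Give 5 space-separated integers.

I0 mul r1: issue@1 deps=(None,None) exec_start@1 write@2
I1 add r1: issue@2 deps=(None,0) exec_start@2 write@3
I2 add r3: issue@3 deps=(None,None) exec_start@3 write@5
I3 add r4: issue@4 deps=(None,None) exec_start@4 write@7
I4 mul r3: issue@5 deps=(1,1) exec_start@5 write@8

Answer: 2 3 5 7 8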